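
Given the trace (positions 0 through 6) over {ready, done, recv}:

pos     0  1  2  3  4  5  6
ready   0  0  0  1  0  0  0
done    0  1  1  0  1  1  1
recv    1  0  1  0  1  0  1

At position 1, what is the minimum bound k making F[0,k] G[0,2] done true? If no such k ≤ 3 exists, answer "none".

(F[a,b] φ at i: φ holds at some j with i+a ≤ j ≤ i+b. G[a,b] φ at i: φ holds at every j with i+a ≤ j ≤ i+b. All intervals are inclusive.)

3

Scan j = 1,2,… for G[0,2] done:
  j=1: fails
  j=2: fails
  j=3: fails
  j=4: holds
First hit at j=4, so smallest k = 4-1 = 3.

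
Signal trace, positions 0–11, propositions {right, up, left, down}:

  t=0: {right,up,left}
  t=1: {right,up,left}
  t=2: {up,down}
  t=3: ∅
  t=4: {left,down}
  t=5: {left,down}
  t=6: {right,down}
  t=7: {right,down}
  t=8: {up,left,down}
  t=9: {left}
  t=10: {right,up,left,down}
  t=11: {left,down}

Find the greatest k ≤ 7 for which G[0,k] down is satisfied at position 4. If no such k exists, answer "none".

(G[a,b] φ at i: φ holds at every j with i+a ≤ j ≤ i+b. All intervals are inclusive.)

4

down must hold from j=4 onward; find where it first fails.
  j=4: holds
  j=5: holds
  j=6: holds
  j=7: holds
  j=8: holds
  j=9: fails
Holds on [4,8], so largest k = 4.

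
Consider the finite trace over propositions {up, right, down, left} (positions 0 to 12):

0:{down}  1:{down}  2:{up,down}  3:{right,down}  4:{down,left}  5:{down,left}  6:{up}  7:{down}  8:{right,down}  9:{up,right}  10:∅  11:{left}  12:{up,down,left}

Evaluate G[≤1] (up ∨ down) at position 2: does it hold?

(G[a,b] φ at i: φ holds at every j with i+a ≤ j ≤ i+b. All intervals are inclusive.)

True

Check (up ∨ down) at every j in [2,3]:
  j=2: true
  j=3: true
All positions satisfy it → formula holds.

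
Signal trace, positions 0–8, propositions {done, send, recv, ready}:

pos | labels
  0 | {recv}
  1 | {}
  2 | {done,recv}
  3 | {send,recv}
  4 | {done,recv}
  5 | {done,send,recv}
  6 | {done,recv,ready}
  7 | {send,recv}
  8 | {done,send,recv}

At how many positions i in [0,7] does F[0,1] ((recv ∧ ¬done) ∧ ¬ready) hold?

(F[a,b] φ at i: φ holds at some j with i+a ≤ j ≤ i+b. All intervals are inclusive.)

5

Evaluate at each i in [0,7]:
  i=0: ✓ (witness j=0)
  i=1: ✗ (none in [1,2])
  i=2: ✓ (witness j=3)
  i=3: ✓ (witness j=3)
  i=4: ✗ (none in [4,5])
  i=5: ✗ (none in [5,6])
  i=6: ✓ (witness j=7)
  i=7: ✓ (witness j=7)
Positions where it holds: {0, 2, 3, 6, 7} → 5.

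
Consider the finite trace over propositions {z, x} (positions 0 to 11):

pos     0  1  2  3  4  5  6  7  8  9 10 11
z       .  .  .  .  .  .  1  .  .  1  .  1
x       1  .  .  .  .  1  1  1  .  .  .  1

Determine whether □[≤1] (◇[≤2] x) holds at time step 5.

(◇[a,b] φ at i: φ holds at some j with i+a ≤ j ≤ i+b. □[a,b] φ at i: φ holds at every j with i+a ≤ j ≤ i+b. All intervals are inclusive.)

Yes

Check ◇[≤2] x at every j in [5,6]:
  j=5: holds (witness at 5)
  j=6: holds (witness at 6)
All positions satisfy it → formula holds.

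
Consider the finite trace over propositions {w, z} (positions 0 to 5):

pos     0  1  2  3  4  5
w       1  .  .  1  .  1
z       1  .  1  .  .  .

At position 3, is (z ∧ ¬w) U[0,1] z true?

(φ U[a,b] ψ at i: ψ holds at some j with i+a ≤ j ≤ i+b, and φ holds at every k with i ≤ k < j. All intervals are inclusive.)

Need some j in [3,4] with z, and (z ∧ ¬w) at every k in [3,j-1].
  j=3: z false.
  j=4: z false.
No j in the window works → until fails.

Does not hold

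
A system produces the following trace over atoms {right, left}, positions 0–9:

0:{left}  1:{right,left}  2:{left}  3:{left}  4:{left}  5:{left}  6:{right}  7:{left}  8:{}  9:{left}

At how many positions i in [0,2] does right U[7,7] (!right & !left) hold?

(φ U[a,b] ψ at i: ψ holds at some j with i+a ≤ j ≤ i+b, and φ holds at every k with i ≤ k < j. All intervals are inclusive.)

0

Evaluate at each i in [0,2]:
  i=0: ✗ (no rhs in [7,7])
  i=1: ✗ (lhs fails at k=2 before rhs at j=8)
  i=2: ✗ (no rhs in [9,9])
Positions where it holds: {} → 0.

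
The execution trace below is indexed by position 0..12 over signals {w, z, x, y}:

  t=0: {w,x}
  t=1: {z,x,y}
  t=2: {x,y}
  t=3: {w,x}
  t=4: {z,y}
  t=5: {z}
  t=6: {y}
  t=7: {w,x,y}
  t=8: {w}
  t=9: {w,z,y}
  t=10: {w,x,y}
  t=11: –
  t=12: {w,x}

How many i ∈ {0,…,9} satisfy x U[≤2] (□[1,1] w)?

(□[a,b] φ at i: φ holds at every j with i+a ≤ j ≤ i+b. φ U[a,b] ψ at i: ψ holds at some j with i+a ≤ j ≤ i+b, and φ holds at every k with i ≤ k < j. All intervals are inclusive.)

7

Evaluate at each i in [0,9]:
  i=0: ✓ (rhs at j=2; lhs holds on [0,1])
  i=1: ✓ (rhs at j=2; lhs holds on [1,1])
  i=2: ✓ (rhs at j=2)
  i=3: ✗ (no rhs in [3,5])
  i=4: ✗ (lhs fails at k=4 before rhs at j=6)
  i=5: ✗ (lhs fails at k=5 before rhs at j=6)
  i=6: ✓ (rhs at j=6)
  i=7: ✓ (rhs at j=7)
  i=8: ✓ (rhs at j=8)
  i=9: ✓ (rhs at j=9)
Positions where it holds: {0, 1, 2, 6, 7, 8, 9} → 7.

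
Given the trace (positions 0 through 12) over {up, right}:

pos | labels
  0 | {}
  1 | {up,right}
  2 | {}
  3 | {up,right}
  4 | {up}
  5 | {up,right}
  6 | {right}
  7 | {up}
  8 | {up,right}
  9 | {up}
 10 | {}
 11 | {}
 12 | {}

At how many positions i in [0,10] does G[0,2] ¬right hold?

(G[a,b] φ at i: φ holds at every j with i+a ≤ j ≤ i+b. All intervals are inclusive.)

2

Evaluate at each i in [0,10]:
  i=0: ✗ (fails at j=1)
  i=1: ✗ (fails at j=1)
  i=2: ✗ (fails at j=3)
  i=3: ✗ (fails at j=3)
  i=4: ✗ (fails at j=5)
  i=5: ✗ (fails at j=5)
  i=6: ✗ (fails at j=6)
  i=7: ✗ (fails at j=8)
  i=8: ✗ (fails at j=8)
  i=9: ✓ (all of [9,11])
  i=10: ✓ (all of [10,12])
Positions where it holds: {9, 10} → 2.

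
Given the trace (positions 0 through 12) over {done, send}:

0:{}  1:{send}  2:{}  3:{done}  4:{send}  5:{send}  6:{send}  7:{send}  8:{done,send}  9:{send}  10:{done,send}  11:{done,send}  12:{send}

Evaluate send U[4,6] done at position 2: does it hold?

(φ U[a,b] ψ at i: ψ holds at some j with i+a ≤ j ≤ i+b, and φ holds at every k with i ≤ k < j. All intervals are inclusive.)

Does not hold

Need some j in [6,8] with done, and send at every k in [2,j-1].
  j=6: done false.
  j=7: done false.
  j=8: done holds, but send fails at k=2 → not this j.
No j in the window works → until fails.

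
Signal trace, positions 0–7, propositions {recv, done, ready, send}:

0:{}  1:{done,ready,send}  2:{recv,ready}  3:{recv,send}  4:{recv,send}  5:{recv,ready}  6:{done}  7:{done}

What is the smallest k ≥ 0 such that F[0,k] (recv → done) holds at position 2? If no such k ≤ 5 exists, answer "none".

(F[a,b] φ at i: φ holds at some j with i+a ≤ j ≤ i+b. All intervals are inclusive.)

Scan j = 2,3,… for (recv → done):
  j=2: fails
  j=3: fails
  j=4: fails
  j=5: fails
  j=6: holds
First hit at j=6, so smallest k = 6-2 = 4.

4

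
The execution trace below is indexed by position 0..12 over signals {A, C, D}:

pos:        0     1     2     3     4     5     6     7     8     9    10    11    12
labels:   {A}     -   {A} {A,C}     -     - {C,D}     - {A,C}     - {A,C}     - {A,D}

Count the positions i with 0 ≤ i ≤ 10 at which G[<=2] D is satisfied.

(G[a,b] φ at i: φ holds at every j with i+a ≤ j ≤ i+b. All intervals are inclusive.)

0

Evaluate at each i in [0,10]:
  i=0: ✗ (fails at j=0)
  i=1: ✗ (fails at j=1)
  i=2: ✗ (fails at j=2)
  i=3: ✗ (fails at j=3)
  i=4: ✗ (fails at j=4)
  i=5: ✗ (fails at j=5)
  i=6: ✗ (fails at j=7)
  i=7: ✗ (fails at j=7)
  i=8: ✗ (fails at j=8)
  i=9: ✗ (fails at j=9)
  i=10: ✗ (fails at j=10)
Positions where it holds: {} → 0.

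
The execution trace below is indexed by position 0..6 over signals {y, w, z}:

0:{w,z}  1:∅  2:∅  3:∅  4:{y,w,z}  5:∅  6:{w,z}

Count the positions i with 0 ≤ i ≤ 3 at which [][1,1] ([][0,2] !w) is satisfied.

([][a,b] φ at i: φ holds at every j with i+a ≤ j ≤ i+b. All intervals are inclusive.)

1

Evaluate at each i in [0,3]:
  i=0: ✓ (all of [1,1])
  i=1: ✗ (fails at j=2)
  i=2: ✗ (fails at j=3)
  i=3: ✗ (fails at j=4)
Positions where it holds: {0} → 1.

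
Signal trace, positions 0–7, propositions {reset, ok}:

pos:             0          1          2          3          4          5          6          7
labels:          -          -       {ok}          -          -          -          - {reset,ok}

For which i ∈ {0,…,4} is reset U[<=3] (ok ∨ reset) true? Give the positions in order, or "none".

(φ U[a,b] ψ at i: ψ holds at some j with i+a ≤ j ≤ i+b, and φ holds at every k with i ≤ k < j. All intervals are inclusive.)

Evaluate at each i in [0,4]:
  i=0: ✗ (lhs fails at k=0 before rhs at j=2)
  i=1: ✗ (lhs fails at k=1 before rhs at j=2)
  i=2: ✓ (rhs at j=2)
  i=3: ✗ (no rhs in [3,6])
  i=4: ✗ (lhs fails at k=4 before rhs at j=7)

2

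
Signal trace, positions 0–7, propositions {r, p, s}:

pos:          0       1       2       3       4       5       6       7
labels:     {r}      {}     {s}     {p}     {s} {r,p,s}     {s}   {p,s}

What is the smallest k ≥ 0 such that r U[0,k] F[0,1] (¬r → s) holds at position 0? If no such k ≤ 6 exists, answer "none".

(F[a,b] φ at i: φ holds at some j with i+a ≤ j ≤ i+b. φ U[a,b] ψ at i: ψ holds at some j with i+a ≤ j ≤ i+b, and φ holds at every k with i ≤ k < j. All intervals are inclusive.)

Need earliest j ≥ 0 with F[0,1] (¬r → s), and r at every k in [0,j-1].
  j=0: rhs holds (empty prefix). k = 0.

0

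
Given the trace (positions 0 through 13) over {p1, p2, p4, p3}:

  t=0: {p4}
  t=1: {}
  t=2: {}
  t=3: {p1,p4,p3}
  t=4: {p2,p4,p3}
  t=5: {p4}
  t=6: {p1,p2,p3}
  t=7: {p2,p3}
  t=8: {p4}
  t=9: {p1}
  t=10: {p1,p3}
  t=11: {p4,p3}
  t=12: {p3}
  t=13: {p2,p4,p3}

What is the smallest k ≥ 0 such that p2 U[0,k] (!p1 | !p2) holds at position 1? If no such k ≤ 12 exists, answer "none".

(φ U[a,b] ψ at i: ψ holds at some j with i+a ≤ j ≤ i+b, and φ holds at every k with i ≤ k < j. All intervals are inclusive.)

0

Need earliest j ≥ 1 with (!p1 | !p2), and p2 at every k in [1,j-1].
  j=1: rhs holds (empty prefix). k = 0.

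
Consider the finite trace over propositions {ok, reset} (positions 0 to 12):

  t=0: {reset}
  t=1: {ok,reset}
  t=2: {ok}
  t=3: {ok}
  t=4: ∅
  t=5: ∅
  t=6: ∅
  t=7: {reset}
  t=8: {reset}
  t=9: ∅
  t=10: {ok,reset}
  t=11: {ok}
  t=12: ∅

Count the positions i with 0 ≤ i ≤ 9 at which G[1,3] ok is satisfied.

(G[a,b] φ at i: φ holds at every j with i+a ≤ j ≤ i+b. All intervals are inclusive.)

1

Evaluate at each i in [0,9]:
  i=0: ✓ (all of [1,3])
  i=1: ✗ (fails at j=4)
  i=2: ✗ (fails at j=4)
  i=3: ✗ (fails at j=4)
  i=4: ✗ (fails at j=5)
  i=5: ✗ (fails at j=6)
  i=6: ✗ (fails at j=7)
  i=7: ✗ (fails at j=8)
  i=8: ✗ (fails at j=9)
  i=9: ✗ (fails at j=12)
Positions where it holds: {0} → 1.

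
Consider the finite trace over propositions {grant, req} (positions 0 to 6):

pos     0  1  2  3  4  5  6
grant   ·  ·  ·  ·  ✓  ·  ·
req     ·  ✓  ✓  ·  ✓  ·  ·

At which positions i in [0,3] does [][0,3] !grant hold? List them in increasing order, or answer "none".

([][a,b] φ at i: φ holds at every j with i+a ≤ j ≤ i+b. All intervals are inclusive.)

Evaluate at each i in [0,3]:
  i=0: ✓ (all of [0,3])
  i=1: ✗ (fails at j=4)
  i=2: ✗ (fails at j=4)
  i=3: ✗ (fails at j=4)

0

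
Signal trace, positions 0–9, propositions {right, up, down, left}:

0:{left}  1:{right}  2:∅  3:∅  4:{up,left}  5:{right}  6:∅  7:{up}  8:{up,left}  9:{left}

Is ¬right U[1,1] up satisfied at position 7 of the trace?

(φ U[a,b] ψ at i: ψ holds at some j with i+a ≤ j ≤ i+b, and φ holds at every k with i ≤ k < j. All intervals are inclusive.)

Holds

Need some j in [8,8] with up, and ¬right at every k in [7,j-1].
  j=8: up holds; ¬right holds at every k in [7,7] → satisfied.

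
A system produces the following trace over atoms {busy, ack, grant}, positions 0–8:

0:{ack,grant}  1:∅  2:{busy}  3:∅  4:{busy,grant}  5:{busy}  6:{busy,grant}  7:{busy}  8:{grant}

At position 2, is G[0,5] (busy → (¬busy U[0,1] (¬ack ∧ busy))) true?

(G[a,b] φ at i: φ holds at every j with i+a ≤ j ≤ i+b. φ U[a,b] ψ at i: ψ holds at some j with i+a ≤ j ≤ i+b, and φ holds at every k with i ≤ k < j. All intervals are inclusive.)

Holds

Check (busy → (¬busy U[0,1] (¬ack ∧ busy))) at every j in [2,7]:
  j=2: antecedent true; consequent holds → ✓
  j=3: antecedent false → ✓
  j=4: antecedent true; consequent holds → ✓
  j=5: antecedent true; consequent holds → ✓
  j=6: antecedent true; consequent holds → ✓
  j=7: antecedent true; consequent holds → ✓
All positions satisfy it → formula holds.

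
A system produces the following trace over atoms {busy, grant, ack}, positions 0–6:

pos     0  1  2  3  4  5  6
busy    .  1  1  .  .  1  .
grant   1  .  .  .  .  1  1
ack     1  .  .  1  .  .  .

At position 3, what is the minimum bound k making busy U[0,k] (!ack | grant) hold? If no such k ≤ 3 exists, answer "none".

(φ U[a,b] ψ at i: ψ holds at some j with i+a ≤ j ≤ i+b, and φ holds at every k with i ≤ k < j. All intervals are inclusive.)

Need earliest j ≥ 3 with (!ack | grant), and busy at every k in [3,j-1].
  j=3: rhs fails.
  j=4: rhs holds but lhs fails at k=3.
  j=5: rhs holds but lhs fails at k=3.
  j=6: rhs holds but lhs fails at k=3.
No witness within the range → none.

none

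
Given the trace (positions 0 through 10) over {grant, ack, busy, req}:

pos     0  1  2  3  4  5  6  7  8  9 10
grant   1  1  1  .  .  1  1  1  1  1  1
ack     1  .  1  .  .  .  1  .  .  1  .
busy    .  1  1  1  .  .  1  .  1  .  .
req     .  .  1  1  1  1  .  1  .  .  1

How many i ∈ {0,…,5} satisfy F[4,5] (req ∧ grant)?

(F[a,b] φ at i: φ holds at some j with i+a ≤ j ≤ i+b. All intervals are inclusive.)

5

Evaluate at each i in [0,5]:
  i=0: ✓ (witness j=5)
  i=1: ✓ (witness j=5)
  i=2: ✓ (witness j=7)
  i=3: ✓ (witness j=7)
  i=4: ✗ (none in [8,9])
  i=5: ✓ (witness j=10)
Positions where it holds: {0, 1, 2, 3, 5} → 5.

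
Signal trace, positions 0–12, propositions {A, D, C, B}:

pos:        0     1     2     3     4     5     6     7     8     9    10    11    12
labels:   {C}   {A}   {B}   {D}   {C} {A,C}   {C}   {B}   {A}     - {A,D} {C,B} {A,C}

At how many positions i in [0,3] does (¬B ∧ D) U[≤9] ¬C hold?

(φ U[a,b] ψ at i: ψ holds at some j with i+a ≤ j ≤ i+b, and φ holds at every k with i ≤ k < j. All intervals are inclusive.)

3

Evaluate at each i in [0,3]:
  i=0: ✗ (lhs fails at k=0 before rhs at j=1)
  i=1: ✓ (rhs at j=1)
  i=2: ✓ (rhs at j=2)
  i=3: ✓ (rhs at j=3)
Positions where it holds: {1, 2, 3} → 3.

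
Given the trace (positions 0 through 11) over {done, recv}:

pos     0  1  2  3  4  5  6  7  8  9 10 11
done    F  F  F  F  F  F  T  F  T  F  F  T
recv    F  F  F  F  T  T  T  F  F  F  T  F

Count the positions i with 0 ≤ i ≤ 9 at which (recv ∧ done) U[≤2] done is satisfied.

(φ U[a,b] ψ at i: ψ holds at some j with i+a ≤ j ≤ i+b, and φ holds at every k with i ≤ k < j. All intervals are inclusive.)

Evaluate at each i in [0,9]:
  i=0: ✗ (no rhs in [0,2])
  i=1: ✗ (no rhs in [1,3])
  i=2: ✗ (no rhs in [2,4])
  i=3: ✗ (no rhs in [3,5])
  i=4: ✗ (lhs fails at k=4 before rhs at j=6)
  i=5: ✗ (lhs fails at k=5 before rhs at j=6)
  i=6: ✓ (rhs at j=6)
  i=7: ✗ (lhs fails at k=7 before rhs at j=8)
  i=8: ✓ (rhs at j=8)
  i=9: ✗ (lhs fails at k=9 before rhs at j=11)
Positions where it holds: {6, 8} → 2.

2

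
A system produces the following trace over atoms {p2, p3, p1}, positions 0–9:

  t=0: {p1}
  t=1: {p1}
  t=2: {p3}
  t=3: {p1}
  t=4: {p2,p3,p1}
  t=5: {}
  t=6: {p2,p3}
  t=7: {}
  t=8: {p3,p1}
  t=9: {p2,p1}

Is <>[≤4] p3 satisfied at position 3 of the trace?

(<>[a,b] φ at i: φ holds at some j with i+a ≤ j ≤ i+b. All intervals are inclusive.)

Check p3 at each j in [3,7]:
  j=3: false
  j=4: true
  j=5: false
  j=6: true
  j=7: false
Found at j=4 → formula holds.

Holds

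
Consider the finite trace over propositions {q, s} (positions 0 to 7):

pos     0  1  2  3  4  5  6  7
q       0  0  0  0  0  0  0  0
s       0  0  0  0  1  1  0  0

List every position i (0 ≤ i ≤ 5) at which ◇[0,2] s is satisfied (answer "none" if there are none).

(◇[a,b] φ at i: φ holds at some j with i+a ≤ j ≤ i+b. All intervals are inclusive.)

Evaluate at each i in [0,5]:
  i=0: ✗ (none in [0,2])
  i=1: ✗ (none in [1,3])
  i=2: ✓ (witness j=4)
  i=3: ✓ (witness j=4)
  i=4: ✓ (witness j=4)
  i=5: ✓ (witness j=5)

2, 3, 4, 5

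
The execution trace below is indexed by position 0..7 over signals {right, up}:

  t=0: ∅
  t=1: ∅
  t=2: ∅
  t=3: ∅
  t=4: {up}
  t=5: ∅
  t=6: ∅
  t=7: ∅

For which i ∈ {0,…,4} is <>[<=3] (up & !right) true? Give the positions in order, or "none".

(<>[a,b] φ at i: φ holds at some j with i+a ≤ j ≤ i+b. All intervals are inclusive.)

1, 2, 3, 4

Evaluate at each i in [0,4]:
  i=0: ✗ (none in [0,3])
  i=1: ✓ (witness j=4)
  i=2: ✓ (witness j=4)
  i=3: ✓ (witness j=4)
  i=4: ✓ (witness j=4)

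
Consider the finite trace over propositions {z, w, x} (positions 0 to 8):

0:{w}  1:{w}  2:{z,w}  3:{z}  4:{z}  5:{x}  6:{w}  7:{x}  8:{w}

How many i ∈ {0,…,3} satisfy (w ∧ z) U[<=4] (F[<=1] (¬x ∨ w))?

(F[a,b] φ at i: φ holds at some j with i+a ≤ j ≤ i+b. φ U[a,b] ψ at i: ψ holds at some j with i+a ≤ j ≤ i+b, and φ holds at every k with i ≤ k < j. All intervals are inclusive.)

Evaluate at each i in [0,3]:
  i=0: ✓ (rhs at j=0)
  i=1: ✓ (rhs at j=1)
  i=2: ✓ (rhs at j=2)
  i=3: ✓ (rhs at j=3)
Positions where it holds: {0, 1, 2, 3} → 4.

4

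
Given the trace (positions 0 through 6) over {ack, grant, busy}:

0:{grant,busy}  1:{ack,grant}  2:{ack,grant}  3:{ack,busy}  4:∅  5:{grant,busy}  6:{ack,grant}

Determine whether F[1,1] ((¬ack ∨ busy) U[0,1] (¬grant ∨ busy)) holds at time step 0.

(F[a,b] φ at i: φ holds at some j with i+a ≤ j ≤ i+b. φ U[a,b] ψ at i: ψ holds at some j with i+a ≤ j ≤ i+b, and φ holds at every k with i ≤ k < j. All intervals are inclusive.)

False

Check ((¬ack ∨ busy) U[0,1] (¬grant ∨ busy)) at each j in [1,1]:
  j=1: fails
No position in the window satisfies it → formula fails.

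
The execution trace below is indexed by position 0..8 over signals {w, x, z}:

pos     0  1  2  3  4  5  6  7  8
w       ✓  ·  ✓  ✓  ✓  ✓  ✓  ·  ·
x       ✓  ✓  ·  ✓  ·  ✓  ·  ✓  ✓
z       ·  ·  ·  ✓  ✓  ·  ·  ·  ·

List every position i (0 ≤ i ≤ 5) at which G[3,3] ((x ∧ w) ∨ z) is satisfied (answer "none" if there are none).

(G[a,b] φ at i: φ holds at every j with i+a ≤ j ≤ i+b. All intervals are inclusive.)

0, 1, 2

Evaluate at each i in [0,5]:
  i=0: ✓ (all of [3,3])
  i=1: ✓ (all of [4,4])
  i=2: ✓ (all of [5,5])
  i=3: ✗ (fails at j=6)
  i=4: ✗ (fails at j=7)
  i=5: ✗ (fails at j=8)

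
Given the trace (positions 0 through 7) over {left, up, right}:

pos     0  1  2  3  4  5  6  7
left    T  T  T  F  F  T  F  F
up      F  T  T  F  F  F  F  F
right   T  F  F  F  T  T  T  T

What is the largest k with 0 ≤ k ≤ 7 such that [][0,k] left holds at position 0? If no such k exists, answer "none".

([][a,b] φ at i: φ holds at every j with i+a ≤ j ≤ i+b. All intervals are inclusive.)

2

left must hold from j=0 onward; find where it first fails.
  j=0: holds
  j=1: holds
  j=2: holds
  j=3: fails
Holds on [0,2], so largest k = 2.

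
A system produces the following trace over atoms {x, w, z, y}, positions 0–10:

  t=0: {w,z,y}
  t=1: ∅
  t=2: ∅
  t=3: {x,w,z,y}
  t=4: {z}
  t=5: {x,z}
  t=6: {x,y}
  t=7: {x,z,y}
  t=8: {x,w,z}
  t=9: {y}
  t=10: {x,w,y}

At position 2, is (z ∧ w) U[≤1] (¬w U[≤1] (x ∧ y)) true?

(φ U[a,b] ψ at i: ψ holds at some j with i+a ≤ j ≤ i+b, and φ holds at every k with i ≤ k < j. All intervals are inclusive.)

Holds

Need some j in [2,3] with (¬w U[≤1] (x ∧ y)), and (z ∧ w) at every k in [2,j-1].
  j=2: (¬w U[≤1] (x ∧ y)) holds; no prefix to check → satisfied.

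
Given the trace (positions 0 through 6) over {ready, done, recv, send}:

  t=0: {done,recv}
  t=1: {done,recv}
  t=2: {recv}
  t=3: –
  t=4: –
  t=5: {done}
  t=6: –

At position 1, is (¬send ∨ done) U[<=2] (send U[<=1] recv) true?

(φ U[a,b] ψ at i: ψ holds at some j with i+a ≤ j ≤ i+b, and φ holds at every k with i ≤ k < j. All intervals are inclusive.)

Yes

Need some j in [1,3] with (send U[<=1] recv), and (¬send ∨ done) at every k in [1,j-1].
  j=1: (send U[<=1] recv) holds; no prefix to check → satisfied.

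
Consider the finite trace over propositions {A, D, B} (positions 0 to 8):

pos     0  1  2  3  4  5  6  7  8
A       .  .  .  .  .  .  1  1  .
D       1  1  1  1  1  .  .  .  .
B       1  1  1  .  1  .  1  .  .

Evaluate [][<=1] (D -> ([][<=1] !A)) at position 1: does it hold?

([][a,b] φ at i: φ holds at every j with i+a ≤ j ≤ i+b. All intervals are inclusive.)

Check (D -> ([][<=1] !A)) at every j in [1,2]:
  j=1: antecedent true; consequent holds on [1,2] → ✓
  j=2: antecedent true; consequent holds on [2,3] → ✓
All positions satisfy it → formula holds.

Yes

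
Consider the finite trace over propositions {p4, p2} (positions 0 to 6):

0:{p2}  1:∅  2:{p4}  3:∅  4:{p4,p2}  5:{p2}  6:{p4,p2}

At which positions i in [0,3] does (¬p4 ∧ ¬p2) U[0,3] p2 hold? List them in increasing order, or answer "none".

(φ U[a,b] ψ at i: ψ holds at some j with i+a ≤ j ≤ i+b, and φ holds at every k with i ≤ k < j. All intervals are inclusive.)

Evaluate at each i in [0,3]:
  i=0: ✓ (rhs at j=0)
  i=1: ✗ (lhs fails at k=2 before rhs at j=4)
  i=2: ✗ (lhs fails at k=2 before rhs at j=4)
  i=3: ✓ (rhs at j=4; lhs holds on [3,3])

0, 3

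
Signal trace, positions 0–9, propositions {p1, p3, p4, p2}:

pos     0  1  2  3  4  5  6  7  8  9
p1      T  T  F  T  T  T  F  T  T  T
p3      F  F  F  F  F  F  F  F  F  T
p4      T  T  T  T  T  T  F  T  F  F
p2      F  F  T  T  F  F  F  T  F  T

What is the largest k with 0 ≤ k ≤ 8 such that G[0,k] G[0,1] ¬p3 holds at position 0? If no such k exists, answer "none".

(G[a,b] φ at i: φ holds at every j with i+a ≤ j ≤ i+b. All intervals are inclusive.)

G[0,1] ¬p3 must hold from j=0 onward; find where it first fails.
  j=0: holds
  j=1: holds
  j=2: holds
  j=3: holds
  j=4: holds
  j=5: holds
  j=6: holds
  j=7: holds
  j=8: fails
Holds on [0,7], so largest k = 7.

7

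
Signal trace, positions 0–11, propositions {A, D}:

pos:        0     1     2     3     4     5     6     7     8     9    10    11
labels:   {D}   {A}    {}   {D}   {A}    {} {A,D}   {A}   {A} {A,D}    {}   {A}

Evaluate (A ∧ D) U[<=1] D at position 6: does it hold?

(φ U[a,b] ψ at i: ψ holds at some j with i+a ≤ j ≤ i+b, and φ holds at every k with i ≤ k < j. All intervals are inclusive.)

True

Need some j in [6,7] with D, and (A ∧ D) at every k in [6,j-1].
  j=6: D holds; no prefix to check → satisfied.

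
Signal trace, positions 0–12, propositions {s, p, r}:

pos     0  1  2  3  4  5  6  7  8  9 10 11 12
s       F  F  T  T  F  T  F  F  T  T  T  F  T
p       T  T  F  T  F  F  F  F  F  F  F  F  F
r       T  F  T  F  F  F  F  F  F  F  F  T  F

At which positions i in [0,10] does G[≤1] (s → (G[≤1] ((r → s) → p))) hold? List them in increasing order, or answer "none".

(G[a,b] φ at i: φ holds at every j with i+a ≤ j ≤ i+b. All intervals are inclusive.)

Evaluate at each i in [0,10]:
  i=0: ✓ (all of [0,1])
  i=1: ✗ (fails at j=2)
  i=2: ✗ (fails at j=2)
  i=3: ✗ (fails at j=3)
  i=4: ✗ (fails at j=5)
  i=5: ✗ (fails at j=5)
  i=6: ✓ (all of [6,7])
  i=7: ✗ (fails at j=8)
  i=8: ✗ (fails at j=8)
  i=9: ✗ (fails at j=9)
  i=10: ✗ (fails at j=10)

0, 6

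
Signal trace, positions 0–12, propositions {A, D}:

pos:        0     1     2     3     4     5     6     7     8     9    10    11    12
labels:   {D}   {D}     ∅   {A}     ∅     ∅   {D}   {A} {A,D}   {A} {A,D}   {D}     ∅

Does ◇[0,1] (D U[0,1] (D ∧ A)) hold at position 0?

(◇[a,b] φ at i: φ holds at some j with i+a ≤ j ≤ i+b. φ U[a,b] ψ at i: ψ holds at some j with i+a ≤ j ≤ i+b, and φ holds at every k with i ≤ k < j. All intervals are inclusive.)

Check (D U[0,1] (D ∧ A)) at each j in [0,1]:
  j=0: fails
  j=1: fails
No position in the window satisfies it → formula fails.

Does not hold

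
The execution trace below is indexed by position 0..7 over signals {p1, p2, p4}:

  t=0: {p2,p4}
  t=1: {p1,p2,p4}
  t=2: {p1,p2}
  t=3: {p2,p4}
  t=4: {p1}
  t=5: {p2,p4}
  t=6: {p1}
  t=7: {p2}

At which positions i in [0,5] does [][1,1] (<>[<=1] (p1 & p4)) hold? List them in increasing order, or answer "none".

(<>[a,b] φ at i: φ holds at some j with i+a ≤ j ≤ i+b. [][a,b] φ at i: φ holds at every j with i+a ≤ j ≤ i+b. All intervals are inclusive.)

Evaluate at each i in [0,5]:
  i=0: ✓ (all of [1,1])
  i=1: ✗ (fails at j=2)
  i=2: ✗ (fails at j=3)
  i=3: ✗ (fails at j=4)
  i=4: ✗ (fails at j=5)
  i=5: ✗ (fails at j=6)

0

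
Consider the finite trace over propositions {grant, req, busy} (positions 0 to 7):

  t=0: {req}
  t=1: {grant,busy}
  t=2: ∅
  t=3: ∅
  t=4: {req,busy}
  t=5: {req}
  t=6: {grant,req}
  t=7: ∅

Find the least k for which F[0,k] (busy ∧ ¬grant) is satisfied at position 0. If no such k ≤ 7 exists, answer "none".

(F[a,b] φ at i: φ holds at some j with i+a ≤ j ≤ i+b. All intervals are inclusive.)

Scan j = 0,1,… for (busy ∧ ¬grant):
  j=0: fails
  j=1: fails
  j=2: fails
  j=3: fails
  j=4: holds
First hit at j=4, so smallest k = 4-0 = 4.

4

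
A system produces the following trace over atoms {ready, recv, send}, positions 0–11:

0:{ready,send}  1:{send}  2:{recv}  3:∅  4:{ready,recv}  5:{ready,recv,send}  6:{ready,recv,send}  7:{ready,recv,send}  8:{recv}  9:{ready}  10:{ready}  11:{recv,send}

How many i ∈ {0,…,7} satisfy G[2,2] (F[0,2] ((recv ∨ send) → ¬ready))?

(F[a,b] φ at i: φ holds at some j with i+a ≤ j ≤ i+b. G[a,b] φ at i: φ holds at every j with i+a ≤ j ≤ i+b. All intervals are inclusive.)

6

Evaluate at each i in [0,7]:
  i=0: ✓ (all of [2,2])
  i=1: ✓ (all of [3,3])
  i=2: ✗ (fails at j=4)
  i=3: ✗ (fails at j=5)
  i=4: ✓ (all of [6,6])
  i=5: ✓ (all of [7,7])
  i=6: ✓ (all of [8,8])
  i=7: ✓ (all of [9,9])
Positions where it holds: {0, 1, 4, 5, 6, 7} → 6.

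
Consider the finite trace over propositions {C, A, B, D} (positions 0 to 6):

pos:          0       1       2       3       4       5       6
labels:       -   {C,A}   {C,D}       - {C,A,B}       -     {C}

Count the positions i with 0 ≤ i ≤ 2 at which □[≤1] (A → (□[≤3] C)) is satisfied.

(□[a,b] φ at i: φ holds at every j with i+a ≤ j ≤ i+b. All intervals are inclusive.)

1

Evaluate at each i in [0,2]:
  i=0: ✗ (fails at j=1)
  i=1: ✗ (fails at j=1)
  i=2: ✓ (all of [2,3])
Positions where it holds: {2} → 1.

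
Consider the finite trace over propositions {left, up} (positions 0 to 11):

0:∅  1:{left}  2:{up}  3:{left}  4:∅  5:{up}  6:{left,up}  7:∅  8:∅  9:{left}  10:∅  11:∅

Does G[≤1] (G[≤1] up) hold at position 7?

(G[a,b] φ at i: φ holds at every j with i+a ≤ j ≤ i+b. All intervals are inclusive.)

No

Check G[≤1] up at every j in [7,8]:
  j=7: fails at 7
  j=8: fails at 8
Fails at j=7 → formula fails.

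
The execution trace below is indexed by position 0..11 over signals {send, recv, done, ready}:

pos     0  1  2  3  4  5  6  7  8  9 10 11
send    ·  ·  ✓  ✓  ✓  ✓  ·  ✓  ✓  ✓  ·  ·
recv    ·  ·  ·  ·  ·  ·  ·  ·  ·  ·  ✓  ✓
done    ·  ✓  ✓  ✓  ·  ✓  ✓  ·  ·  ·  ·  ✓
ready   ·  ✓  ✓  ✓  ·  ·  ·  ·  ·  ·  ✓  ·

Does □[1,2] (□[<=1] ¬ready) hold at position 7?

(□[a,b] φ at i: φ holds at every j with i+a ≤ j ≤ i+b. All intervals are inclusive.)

Check □[<=1] ¬ready at every j in [8,9]:
  j=8: holds on [8,9]
  j=9: fails at 10
Fails at j=9 → formula fails.

No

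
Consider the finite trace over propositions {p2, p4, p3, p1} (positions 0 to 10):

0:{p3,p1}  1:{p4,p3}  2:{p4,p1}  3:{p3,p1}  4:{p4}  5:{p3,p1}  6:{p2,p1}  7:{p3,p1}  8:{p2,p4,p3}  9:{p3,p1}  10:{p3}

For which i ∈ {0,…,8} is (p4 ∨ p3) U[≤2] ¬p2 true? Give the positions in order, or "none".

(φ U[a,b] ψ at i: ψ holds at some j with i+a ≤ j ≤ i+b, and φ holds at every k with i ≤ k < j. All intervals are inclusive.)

Evaluate at each i in [0,8]:
  i=0: ✓ (rhs at j=0)
  i=1: ✓ (rhs at j=1)
  i=2: ✓ (rhs at j=2)
  i=3: ✓ (rhs at j=3)
  i=4: ✓ (rhs at j=4)
  i=5: ✓ (rhs at j=5)
  i=6: ✗ (lhs fails at k=6 before rhs at j=7)
  i=7: ✓ (rhs at j=7)
  i=8: ✓ (rhs at j=9; lhs holds on [8,8])

0, 1, 2, 3, 4, 5, 7, 8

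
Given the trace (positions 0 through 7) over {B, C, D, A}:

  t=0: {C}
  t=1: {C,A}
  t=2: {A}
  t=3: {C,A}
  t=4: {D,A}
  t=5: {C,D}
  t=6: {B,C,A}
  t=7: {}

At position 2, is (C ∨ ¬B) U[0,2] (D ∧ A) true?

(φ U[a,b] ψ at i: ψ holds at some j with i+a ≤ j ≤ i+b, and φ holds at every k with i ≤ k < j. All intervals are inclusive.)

Need some j in [2,4] with (D ∧ A), and (C ∨ ¬B) at every k in [2,j-1].
  j=2: (D ∧ A) false.
  j=3: (D ∧ A) false.
  j=4: (D ∧ A) holds; (C ∨ ¬B) holds at every k in [2,3] → satisfied.

Holds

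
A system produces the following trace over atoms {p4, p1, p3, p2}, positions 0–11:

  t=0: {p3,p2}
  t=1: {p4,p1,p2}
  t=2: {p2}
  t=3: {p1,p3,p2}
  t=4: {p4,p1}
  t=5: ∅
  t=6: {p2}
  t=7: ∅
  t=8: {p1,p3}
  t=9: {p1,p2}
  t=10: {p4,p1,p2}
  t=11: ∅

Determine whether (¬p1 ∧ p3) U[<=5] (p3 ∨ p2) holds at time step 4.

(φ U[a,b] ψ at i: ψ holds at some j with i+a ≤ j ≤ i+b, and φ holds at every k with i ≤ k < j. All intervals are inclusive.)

False

Need some j in [4,9] with (p3 ∨ p2), and (¬p1 ∧ p3) at every k in [4,j-1].
  j=4: (p3 ∨ p2) false.
  j=5: (p3 ∨ p2) false.
  j=6: (p3 ∨ p2) holds, but (¬p1 ∧ p3) fails at k=4 → not this j.
  j=7: (p3 ∨ p2) false.
  j=8: (p3 ∨ p2) holds, but (¬p1 ∧ p3) fails at k=4 → not this j.
  j=9: (p3 ∨ p2) holds, but (¬p1 ∧ p3) fails at k=4 → not this j.
No j in the window works → until fails.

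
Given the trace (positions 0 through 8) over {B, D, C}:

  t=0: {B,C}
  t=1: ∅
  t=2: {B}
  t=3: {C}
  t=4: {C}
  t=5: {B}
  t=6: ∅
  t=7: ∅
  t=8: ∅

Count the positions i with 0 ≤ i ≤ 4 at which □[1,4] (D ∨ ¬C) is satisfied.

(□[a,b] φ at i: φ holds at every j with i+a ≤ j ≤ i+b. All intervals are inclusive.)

1

Evaluate at each i in [0,4]:
  i=0: ✗ (fails at j=3)
  i=1: ✗ (fails at j=3)
  i=2: ✗ (fails at j=3)
  i=3: ✗ (fails at j=4)
  i=4: ✓ (all of [5,8])
Positions where it holds: {4} → 1.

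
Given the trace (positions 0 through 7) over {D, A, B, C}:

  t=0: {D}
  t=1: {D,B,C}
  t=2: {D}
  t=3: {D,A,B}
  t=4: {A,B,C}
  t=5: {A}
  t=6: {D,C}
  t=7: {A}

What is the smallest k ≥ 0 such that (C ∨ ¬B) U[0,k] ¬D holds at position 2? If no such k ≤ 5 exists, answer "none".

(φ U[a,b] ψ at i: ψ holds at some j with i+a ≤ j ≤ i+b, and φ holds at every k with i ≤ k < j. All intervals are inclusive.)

none

Need earliest j ≥ 2 with ¬D, and (C ∨ ¬B) at every k in [2,j-1].
  j=2: rhs fails.
  j=3: rhs fails.
  j=4: rhs holds but lhs fails at k=3.
  j=5: rhs holds but lhs fails at k=3.
  j=6: rhs fails.
  j=7: rhs holds but lhs fails at k=3.
No witness within the range → none.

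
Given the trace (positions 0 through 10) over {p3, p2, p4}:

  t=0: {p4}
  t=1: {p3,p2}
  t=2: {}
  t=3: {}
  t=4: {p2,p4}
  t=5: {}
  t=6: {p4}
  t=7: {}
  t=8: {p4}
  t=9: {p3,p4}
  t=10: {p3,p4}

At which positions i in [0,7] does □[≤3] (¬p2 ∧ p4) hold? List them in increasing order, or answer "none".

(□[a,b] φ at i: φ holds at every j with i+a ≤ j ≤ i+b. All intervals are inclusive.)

none

Evaluate at each i in [0,7]:
  i=0: ✗ (fails at j=1)
  i=1: ✗ (fails at j=1)
  i=2: ✗ (fails at j=2)
  i=3: ✗ (fails at j=3)
  i=4: ✗ (fails at j=4)
  i=5: ✗ (fails at j=5)
  i=6: ✗ (fails at j=7)
  i=7: ✗ (fails at j=7)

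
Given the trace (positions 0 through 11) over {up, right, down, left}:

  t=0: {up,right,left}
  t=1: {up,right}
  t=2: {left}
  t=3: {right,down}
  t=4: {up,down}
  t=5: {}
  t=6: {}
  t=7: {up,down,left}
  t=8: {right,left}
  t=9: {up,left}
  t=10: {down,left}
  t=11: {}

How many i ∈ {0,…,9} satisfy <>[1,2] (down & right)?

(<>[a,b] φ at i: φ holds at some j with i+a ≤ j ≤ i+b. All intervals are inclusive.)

Evaluate at each i in [0,9]:
  i=0: ✗ (none in [1,2])
  i=1: ✓ (witness j=3)
  i=2: ✓ (witness j=3)
  i=3: ✗ (none in [4,5])
  i=4: ✗ (none in [5,6])
  i=5: ✗ (none in [6,7])
  i=6: ✗ (none in [7,8])
  i=7: ✗ (none in [8,9])
  i=8: ✗ (none in [9,10])
  i=9: ✗ (none in [10,11])
Positions where it holds: {1, 2} → 2.

2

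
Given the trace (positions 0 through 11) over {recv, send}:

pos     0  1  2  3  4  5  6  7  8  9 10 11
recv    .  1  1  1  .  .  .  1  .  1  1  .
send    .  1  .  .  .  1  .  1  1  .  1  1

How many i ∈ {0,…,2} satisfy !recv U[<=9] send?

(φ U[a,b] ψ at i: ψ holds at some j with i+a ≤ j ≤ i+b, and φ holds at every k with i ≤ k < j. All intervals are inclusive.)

Evaluate at each i in [0,2]:
  i=0: ✓ (rhs at j=1; lhs holds on [0,0])
  i=1: ✓ (rhs at j=1)
  i=2: ✗ (lhs fails at k=2 before rhs at j=5)
Positions where it holds: {0, 1} → 2.

2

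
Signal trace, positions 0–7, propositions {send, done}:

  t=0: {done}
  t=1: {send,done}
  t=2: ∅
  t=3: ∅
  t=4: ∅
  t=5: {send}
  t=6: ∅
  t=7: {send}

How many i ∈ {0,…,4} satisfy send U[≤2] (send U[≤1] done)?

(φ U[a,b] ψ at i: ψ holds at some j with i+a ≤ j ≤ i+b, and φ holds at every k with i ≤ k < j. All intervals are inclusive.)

Evaluate at each i in [0,4]:
  i=0: ✓ (rhs at j=0)
  i=1: ✓ (rhs at j=1)
  i=2: ✗ (no rhs in [2,4])
  i=3: ✗ (no rhs in [3,5])
  i=4: ✗ (no rhs in [4,6])
Positions where it holds: {0, 1} → 2.

2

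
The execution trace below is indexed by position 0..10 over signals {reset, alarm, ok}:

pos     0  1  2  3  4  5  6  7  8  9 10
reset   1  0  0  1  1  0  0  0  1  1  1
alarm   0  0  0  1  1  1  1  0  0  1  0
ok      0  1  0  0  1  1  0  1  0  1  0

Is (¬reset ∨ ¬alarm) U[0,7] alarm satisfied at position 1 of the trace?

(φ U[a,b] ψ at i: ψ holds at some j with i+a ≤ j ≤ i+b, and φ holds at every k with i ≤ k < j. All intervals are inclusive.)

True

Need some j in [1,8] with alarm, and (¬reset ∨ ¬alarm) at every k in [1,j-1].
  j=1: alarm false.
  j=2: alarm false.
  j=3: alarm holds; (¬reset ∨ ¬alarm) holds at every k in [1,2] → satisfied.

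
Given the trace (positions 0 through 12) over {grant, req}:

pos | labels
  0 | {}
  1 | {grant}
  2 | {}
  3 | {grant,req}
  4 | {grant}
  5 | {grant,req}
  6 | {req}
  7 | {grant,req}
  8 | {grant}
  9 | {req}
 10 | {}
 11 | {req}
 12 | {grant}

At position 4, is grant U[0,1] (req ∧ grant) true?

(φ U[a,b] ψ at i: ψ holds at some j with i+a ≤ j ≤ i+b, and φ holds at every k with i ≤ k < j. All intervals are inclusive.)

Yes

Need some j in [4,5] with (req ∧ grant), and grant at every k in [4,j-1].
  j=4: (req ∧ grant) false.
  j=5: (req ∧ grant) holds; grant holds at every k in [4,4] → satisfied.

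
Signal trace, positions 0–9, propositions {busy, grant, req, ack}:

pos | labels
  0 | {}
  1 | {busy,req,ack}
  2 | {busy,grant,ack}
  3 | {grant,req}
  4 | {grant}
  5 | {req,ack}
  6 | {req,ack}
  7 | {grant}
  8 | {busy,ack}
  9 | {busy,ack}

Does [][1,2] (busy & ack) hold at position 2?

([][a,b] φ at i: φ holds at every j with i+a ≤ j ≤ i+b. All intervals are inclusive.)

False

Check (busy & ack) at every j in [3,4]:
  j=3: false
  j=4: false
Fails at j=3 → formula fails.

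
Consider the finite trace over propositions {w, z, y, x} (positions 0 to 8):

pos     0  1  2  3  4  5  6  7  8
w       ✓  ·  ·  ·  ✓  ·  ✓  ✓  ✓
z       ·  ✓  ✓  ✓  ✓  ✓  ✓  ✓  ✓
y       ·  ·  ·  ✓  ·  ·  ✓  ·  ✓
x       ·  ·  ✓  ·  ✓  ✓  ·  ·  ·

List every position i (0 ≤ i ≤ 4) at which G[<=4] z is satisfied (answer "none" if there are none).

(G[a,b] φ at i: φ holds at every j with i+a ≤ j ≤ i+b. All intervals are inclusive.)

Evaluate at each i in [0,4]:
  i=0: ✗ (fails at j=0)
  i=1: ✓ (all of [1,5])
  i=2: ✓ (all of [2,6])
  i=3: ✓ (all of [3,7])
  i=4: ✓ (all of [4,8])

1, 2, 3, 4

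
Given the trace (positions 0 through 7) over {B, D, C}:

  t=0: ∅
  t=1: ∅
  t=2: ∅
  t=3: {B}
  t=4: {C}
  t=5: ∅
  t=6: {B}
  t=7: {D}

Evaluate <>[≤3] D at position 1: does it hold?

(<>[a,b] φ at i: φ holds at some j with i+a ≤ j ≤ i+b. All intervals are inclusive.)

Does not hold

Check D at each j in [1,4]:
  j=1: false
  j=2: false
  j=3: false
  j=4: false
No position in the window satisfies it → formula fails.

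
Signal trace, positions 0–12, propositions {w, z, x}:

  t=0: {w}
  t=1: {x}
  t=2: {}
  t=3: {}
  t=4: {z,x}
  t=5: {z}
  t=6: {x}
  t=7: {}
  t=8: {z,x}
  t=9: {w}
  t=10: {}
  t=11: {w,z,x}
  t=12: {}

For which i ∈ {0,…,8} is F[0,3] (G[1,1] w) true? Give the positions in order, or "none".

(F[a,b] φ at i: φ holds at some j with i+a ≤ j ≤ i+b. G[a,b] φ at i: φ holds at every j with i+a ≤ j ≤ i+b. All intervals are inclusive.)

5, 6, 7, 8

Evaluate at each i in [0,8]:
  i=0: ✗ (none in [0,3])
  i=1: ✗ (none in [1,4])
  i=2: ✗ (none in [2,5])
  i=3: ✗ (none in [3,6])
  i=4: ✗ (none in [4,7])
  i=5: ✓ (witness j=8)
  i=6: ✓ (witness j=8)
  i=7: ✓ (witness j=8)
  i=8: ✓ (witness j=8)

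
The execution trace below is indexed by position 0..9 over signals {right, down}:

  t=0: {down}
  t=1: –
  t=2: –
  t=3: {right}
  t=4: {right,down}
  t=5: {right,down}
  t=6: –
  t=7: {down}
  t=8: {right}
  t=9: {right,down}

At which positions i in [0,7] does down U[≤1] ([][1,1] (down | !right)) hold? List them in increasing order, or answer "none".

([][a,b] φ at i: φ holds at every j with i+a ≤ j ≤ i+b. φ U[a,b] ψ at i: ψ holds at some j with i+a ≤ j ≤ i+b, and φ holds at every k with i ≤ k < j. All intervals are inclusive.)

Evaluate at each i in [0,7]:
  i=0: ✓ (rhs at j=0)
  i=1: ✓ (rhs at j=1)
  i=2: ✗ (lhs fails at k=2 before rhs at j=3)
  i=3: ✓ (rhs at j=3)
  i=4: ✓ (rhs at j=4)
  i=5: ✓ (rhs at j=5)
  i=6: ✓ (rhs at j=6)
  i=7: ✓ (rhs at j=8; lhs holds on [7,7])

0, 1, 3, 4, 5, 6, 7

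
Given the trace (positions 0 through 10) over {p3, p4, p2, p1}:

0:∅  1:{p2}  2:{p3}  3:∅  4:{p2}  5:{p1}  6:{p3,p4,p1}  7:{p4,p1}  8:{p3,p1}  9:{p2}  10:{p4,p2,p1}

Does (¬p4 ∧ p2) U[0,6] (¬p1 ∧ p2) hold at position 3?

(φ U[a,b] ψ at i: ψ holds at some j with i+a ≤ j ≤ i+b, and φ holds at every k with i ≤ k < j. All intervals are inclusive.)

Need some j in [3,9] with (¬p1 ∧ p2), and (¬p4 ∧ p2) at every k in [3,j-1].
  j=3: (¬p1 ∧ p2) false.
  j=4: (¬p1 ∧ p2) holds, but (¬p4 ∧ p2) fails at k=3 → not this j.
  j=5: (¬p1 ∧ p2) false.
  j=6: (¬p1 ∧ p2) false.
  j=7: (¬p1 ∧ p2) false.
  j=8: (¬p1 ∧ p2) false.
  j=9: (¬p1 ∧ p2) holds, but (¬p4 ∧ p2) fails at k=3 → not this j.
No j in the window works → until fails.

False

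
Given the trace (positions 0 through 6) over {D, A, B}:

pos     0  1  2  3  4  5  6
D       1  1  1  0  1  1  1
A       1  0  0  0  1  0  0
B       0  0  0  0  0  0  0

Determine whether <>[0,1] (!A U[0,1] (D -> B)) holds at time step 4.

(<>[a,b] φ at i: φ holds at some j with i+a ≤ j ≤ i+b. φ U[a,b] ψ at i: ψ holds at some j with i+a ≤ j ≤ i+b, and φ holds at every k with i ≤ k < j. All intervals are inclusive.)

Check (!A U[0,1] (D -> B)) at each j in [4,5]:
  j=4: fails
  j=5: fails
No position in the window satisfies it → formula fails.

Does not hold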